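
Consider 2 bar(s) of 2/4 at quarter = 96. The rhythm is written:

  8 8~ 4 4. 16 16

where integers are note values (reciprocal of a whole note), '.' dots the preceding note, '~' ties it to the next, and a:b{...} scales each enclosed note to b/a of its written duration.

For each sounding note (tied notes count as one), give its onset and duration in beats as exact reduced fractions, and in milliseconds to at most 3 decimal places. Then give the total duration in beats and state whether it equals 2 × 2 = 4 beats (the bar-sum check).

1) 0.0ms=0b +312.5ms=1/2b
2) 312.5ms=1/2b +937.5ms=3/2b
3) 1250.0ms=2b +937.5ms=3/2b
4) 2187.5ms=7/2b +156.25ms=1/4b
5) 2343.75ms=15/4b +156.25ms=1/4b
Σ=4b of 4 (96bpm 2/4) — PASS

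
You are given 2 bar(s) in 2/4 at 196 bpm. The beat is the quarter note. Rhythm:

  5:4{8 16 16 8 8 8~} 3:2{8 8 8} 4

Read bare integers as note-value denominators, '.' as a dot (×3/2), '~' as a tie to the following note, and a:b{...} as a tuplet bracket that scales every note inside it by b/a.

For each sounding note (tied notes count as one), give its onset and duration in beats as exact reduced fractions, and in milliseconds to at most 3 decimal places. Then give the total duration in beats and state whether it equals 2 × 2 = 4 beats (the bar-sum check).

1) 0.0ms=0b +122.449ms=2/5b
2) 122.449ms=2/5b +61.224ms=1/5b
3) 183.673ms=3/5b +61.224ms=1/5b
4) 244.898ms=4/5b +122.449ms=2/5b
5) 367.347ms=6/5b +122.449ms=2/5b
6) 489.796ms=8/5b +224.49ms=11/15b
7) 714.286ms=7/3b +102.041ms=1/3b
8) 816.327ms=8/3b +102.041ms=1/3b
9) 918.367ms=3b +306.122ms=1b
Σ=4b of 4 (196bpm 2/4) — PASS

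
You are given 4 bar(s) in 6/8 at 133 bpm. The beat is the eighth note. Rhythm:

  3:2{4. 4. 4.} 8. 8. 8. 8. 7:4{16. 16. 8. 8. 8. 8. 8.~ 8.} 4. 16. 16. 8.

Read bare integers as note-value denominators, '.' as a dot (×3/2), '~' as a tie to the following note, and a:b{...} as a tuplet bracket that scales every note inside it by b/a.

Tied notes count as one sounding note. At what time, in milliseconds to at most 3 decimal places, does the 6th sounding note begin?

note 6 onset = 9b = 4060.15ms

1. 0.0ms @ 0 + 902.256ms (2)
2. 902.256ms @ 2 + 902.256ms (2)
3. 1804.511ms @ 4 + 902.256ms (2)
4. 2706.767ms @ 6 + 676.692ms (3/2)
5. 3383.459ms @ 15/2 + 676.692ms (3/2)
6. 4060.15ms @ 9 + 676.692ms (3/2)
7. 4736.842ms @ 21/2 + 676.692ms (3/2)
8. 5413.534ms @ 12 + 193.34ms (3/7)
9. 5606.874ms @ 87/7 + 193.34ms (3/7)
10. 5800.215ms @ 90/7 + 386.681ms (6/7)
11. 6186.896ms @ 96/7 + 386.681ms (6/7)
12. 6573.577ms @ 102/7 + 386.681ms (6/7)
13. 6960.258ms @ 108/7 + 386.681ms (6/7)
14. 7346.939ms @ 114/7 + 773.362ms (12/7)
15. 8120.301ms @ 18 + 1353.383ms (3)
16. 9473.684ms @ 21 + 338.346ms (3/4)
17. 9812.03ms @ 87/4 + 338.346ms (3/4)
18. 10150.376ms @ 45/2 + 676.692ms (3/2)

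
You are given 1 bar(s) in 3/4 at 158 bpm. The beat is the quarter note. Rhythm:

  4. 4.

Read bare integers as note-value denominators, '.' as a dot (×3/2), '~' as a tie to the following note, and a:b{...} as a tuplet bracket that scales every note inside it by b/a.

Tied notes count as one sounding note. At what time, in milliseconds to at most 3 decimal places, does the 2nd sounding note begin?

1. 0.0ms @ 0 + 569.62ms (3/2)
2. 569.62ms @ 3/2 + 569.62ms (3/2)

note 2 onset = 3/2b = 569.62ms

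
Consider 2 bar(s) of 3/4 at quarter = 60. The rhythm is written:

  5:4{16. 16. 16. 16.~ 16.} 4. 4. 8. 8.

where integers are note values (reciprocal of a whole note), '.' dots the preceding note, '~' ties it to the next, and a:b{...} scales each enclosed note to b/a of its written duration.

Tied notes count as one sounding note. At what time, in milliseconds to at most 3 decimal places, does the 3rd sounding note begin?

note 3 onset = 3/5b = 600.0ms

1. 0.0ms @ 0 + 300.0ms (3/10)
2. 300.0ms @ 3/10 + 300.0ms (3/10)
3. 600.0ms @ 3/5 + 300.0ms (3/10)
4. 900.0ms @ 9/10 + 600.0ms (3/5)
5. 1500.0ms @ 3/2 + 1500.0ms (3/2)
6. 3000.0ms @ 3 + 1500.0ms (3/2)
7. 4500.0ms @ 9/2 + 750.0ms (3/4)
8. 5250.0ms @ 21/4 + 750.0ms (3/4)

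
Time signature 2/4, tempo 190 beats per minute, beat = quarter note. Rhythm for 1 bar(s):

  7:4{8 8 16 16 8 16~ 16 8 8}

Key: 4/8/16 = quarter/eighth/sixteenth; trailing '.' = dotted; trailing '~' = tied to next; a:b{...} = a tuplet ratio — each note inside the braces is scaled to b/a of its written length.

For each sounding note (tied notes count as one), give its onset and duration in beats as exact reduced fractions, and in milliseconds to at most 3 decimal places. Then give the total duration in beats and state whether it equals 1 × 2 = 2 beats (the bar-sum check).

1) 0.0ms=0b +90.226ms=2/7b
2) 90.226ms=2/7b +90.226ms=2/7b
3) 180.451ms=4/7b +45.113ms=1/7b
4) 225.564ms=5/7b +45.113ms=1/7b
5) 270.677ms=6/7b +90.226ms=2/7b
6) 360.902ms=8/7b +90.226ms=2/7b
7) 451.128ms=10/7b +90.226ms=2/7b
8) 541.353ms=12/7b +90.226ms=2/7b
Σ=2b of 2 (190bpm 2/4) — PASS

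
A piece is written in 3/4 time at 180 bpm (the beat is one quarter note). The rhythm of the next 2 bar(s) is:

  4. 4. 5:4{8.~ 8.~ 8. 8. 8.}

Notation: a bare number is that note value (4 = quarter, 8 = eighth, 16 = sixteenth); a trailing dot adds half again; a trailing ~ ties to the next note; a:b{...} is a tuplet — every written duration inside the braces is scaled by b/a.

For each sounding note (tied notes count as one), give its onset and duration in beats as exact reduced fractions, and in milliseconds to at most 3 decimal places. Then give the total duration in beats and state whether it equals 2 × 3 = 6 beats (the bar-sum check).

1) 0.0ms=0b +500.0ms=3/2b
2) 500.0ms=3/2b +500.0ms=3/2b
3) 1000.0ms=3b +600.0ms=9/5b
4) 1600.0ms=24/5b +200.0ms=3/5b
5) 1800.0ms=27/5b +200.0ms=3/5b
Σ=6b of 6 (180bpm 3/4) — PASS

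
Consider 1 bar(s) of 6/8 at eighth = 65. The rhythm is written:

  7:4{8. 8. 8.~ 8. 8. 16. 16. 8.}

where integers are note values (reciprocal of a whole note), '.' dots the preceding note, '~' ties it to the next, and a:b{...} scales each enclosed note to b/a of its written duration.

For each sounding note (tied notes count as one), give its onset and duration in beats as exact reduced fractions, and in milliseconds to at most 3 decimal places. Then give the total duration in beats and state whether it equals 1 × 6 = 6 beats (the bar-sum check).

1) 0.0ms=0b +791.209ms=6/7b
2) 791.209ms=6/7b +791.209ms=6/7b
3) 1582.418ms=12/7b +1582.418ms=12/7b
4) 3164.835ms=24/7b +791.209ms=6/7b
5) 3956.044ms=30/7b +395.604ms=3/7b
6) 4351.648ms=33/7b +395.604ms=3/7b
7) 4747.253ms=36/7b +791.209ms=6/7b
Σ=6b of 6 (65bpm 6/8) — PASS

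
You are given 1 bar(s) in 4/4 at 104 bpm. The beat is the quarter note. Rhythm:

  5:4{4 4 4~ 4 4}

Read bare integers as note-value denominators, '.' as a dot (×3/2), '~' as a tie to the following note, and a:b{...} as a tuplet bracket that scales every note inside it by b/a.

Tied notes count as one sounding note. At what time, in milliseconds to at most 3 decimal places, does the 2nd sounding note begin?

note 2 onset = 4/5b = 461.538ms

1. 0.0ms @ 0 + 461.538ms (4/5)
2. 461.538ms @ 4/5 + 461.538ms (4/5)
3. 923.077ms @ 8/5 + 923.077ms (8/5)
4. 1846.154ms @ 16/5 + 461.538ms (4/5)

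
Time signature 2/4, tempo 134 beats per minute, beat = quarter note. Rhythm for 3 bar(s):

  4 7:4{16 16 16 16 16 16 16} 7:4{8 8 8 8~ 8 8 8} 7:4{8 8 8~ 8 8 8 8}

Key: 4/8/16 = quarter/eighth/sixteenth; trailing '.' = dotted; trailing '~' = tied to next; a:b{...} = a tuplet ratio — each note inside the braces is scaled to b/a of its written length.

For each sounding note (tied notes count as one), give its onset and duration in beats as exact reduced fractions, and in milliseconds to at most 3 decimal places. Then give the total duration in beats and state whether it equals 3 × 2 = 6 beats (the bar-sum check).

1) 0.0ms=0b +447.761ms=1b
2) 447.761ms=1b +63.966ms=1/7b
3) 511.727ms=8/7b +63.966ms=1/7b
4) 575.693ms=9/7b +63.966ms=1/7b
5) 639.659ms=10/7b +63.966ms=1/7b
6) 703.625ms=11/7b +63.966ms=1/7b
7) 767.591ms=12/7b +63.966ms=1/7b
8) 831.557ms=13/7b +63.966ms=1/7b
9) 895.522ms=2b +127.932ms=2/7b
10) 1023.454ms=16/7b +127.932ms=2/7b
11) 1151.386ms=18/7b +127.932ms=2/7b
12) 1279.318ms=20/7b +255.864ms=4/7b
13) 1535.181ms=24/7b +127.932ms=2/7b
14) 1663.113ms=26/7b +127.932ms=2/7b
15) 1791.045ms=4b +127.932ms=2/7b
16) 1918.977ms=30/7b +127.932ms=2/7b
17) 2046.908ms=32/7b +255.864ms=4/7b
18) 2302.772ms=36/7b +127.932ms=2/7b
19) 2430.704ms=38/7b +127.932ms=2/7b
20) 2558.635ms=40/7b +127.932ms=2/7b
Σ=6b of 6 (134bpm 2/4) — PASS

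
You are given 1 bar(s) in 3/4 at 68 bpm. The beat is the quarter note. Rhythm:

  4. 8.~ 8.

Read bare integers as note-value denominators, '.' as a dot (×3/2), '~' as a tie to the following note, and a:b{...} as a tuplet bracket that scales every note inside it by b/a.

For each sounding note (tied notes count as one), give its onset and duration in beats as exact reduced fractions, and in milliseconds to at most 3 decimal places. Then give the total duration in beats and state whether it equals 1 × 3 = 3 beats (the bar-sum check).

1) 0.0ms=0b +1323.529ms=3/2b
2) 1323.529ms=3/2b +1323.529ms=3/2b
Σ=3b of 3 (68bpm 3/4) — PASS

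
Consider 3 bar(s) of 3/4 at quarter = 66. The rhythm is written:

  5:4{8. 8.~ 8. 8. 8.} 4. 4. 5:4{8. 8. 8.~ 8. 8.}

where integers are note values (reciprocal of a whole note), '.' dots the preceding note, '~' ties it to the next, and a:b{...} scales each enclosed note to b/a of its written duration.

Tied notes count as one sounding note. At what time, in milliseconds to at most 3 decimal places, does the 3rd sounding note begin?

note 3 onset = 9/5b = 1636.364ms

1. 0.0ms @ 0 + 545.455ms (3/5)
2. 545.455ms @ 3/5 + 1090.909ms (6/5)
3. 1636.364ms @ 9/5 + 545.455ms (3/5)
4. 2181.818ms @ 12/5 + 545.455ms (3/5)
5. 2727.273ms @ 3 + 1363.636ms (3/2)
6. 4090.909ms @ 9/2 + 1363.636ms (3/2)
7. 5454.545ms @ 6 + 545.455ms (3/5)
8. 6000.0ms @ 33/5 + 545.455ms (3/5)
9. 6545.455ms @ 36/5 + 1090.909ms (6/5)
10. 7636.364ms @ 42/5 + 545.455ms (3/5)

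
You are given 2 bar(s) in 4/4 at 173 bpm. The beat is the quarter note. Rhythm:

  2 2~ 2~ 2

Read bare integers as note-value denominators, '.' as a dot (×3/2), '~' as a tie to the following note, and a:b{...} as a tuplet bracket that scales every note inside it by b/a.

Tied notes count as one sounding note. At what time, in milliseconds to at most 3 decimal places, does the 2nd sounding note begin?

1. 0.0ms @ 0 + 693.642ms (2)
2. 693.642ms @ 2 + 2080.925ms (6)

note 2 onset = 2b = 693.642ms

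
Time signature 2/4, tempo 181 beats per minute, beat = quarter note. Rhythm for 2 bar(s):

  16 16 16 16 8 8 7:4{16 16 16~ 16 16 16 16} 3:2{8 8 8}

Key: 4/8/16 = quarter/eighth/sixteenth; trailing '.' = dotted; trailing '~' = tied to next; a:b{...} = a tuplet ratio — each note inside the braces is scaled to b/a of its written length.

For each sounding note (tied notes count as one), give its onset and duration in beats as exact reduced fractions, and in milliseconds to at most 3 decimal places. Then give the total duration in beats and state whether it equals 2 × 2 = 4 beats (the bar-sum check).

1) 0.0ms=0b +82.873ms=1/4b
2) 82.873ms=1/4b +82.873ms=1/4b
3) 165.746ms=1/2b +82.873ms=1/4b
4) 248.619ms=3/4b +82.873ms=1/4b
5) 331.492ms=1b +165.746ms=1/2b
6) 497.238ms=3/2b +165.746ms=1/2b
7) 662.983ms=2b +47.356ms=1/7b
8) 710.339ms=15/7b +47.356ms=1/7b
9) 757.695ms=16/7b +94.712ms=2/7b
10) 852.407ms=18/7b +47.356ms=1/7b
11) 899.763ms=19/7b +47.356ms=1/7b
12) 947.119ms=20/7b +47.356ms=1/7b
13) 994.475ms=3b +110.497ms=1/3b
14) 1104.972ms=10/3b +110.497ms=1/3b
15) 1215.47ms=11/3b +110.497ms=1/3b
Σ=4b of 4 (181bpm 2/4) — PASS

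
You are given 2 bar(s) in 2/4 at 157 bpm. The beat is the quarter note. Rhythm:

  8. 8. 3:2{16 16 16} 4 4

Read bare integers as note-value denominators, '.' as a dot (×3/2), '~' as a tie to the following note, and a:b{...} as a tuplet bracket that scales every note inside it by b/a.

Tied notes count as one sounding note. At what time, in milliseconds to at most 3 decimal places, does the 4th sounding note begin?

1. 0.0ms @ 0 + 286.624ms (3/4)
2. 286.624ms @ 3/4 + 286.624ms (3/4)
3. 573.248ms @ 3/2 + 63.694ms (1/6)
4. 636.943ms @ 5/3 + 63.694ms (1/6)
5. 700.637ms @ 11/6 + 63.694ms (1/6)
6. 764.331ms @ 2 + 382.166ms (1)
7. 1146.497ms @ 3 + 382.166ms (1)

note 4 onset = 5/3b = 636.943ms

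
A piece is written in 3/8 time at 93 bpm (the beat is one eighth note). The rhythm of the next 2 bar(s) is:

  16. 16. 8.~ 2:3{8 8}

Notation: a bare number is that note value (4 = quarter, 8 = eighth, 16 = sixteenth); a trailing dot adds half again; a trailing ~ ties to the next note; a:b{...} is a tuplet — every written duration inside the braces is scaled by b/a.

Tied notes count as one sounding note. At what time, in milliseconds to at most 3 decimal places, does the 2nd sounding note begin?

note 2 onset = 3/4b = 483.871ms

1. 0.0ms @ 0 + 483.871ms (3/4)
2. 483.871ms @ 3/4 + 483.871ms (3/4)
3. 967.742ms @ 3/2 + 1935.484ms (3)
4. 2903.226ms @ 9/2 + 967.742ms (3/2)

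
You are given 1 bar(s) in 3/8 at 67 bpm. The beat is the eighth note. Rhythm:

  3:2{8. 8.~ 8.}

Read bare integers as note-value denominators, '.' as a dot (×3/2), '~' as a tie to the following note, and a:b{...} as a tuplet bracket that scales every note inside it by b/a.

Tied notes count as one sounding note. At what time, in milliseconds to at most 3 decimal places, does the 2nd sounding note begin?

1. 0.0ms @ 0 + 895.522ms (1)
2. 895.522ms @ 1 + 1791.045ms (2)

note 2 onset = 1b = 895.522ms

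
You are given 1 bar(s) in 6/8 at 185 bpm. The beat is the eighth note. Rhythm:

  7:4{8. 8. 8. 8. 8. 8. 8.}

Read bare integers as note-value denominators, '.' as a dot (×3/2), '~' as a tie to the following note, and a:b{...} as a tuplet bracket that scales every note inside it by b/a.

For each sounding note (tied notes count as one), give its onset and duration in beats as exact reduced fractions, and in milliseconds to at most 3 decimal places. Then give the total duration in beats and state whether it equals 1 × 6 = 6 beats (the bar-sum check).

1) 0.0ms=0b +277.992ms=6/7b
2) 277.992ms=6/7b +277.992ms=6/7b
3) 555.985ms=12/7b +277.992ms=6/7b
4) 833.977ms=18/7b +277.992ms=6/7b
5) 1111.969ms=24/7b +277.992ms=6/7b
6) 1389.961ms=30/7b +277.992ms=6/7b
7) 1667.954ms=36/7b +277.992ms=6/7b
Σ=6b of 6 (185bpm 6/8) — PASS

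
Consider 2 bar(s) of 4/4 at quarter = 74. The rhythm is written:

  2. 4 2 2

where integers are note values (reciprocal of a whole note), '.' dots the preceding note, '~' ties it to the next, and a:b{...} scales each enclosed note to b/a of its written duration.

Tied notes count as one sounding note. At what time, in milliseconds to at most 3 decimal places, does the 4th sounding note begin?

note 4 onset = 6b = 4864.865ms

1. 0.0ms @ 0 + 2432.432ms (3)
2. 2432.432ms @ 3 + 810.811ms (1)
3. 3243.243ms @ 4 + 1621.622ms (2)
4. 4864.865ms @ 6 + 1621.622ms (2)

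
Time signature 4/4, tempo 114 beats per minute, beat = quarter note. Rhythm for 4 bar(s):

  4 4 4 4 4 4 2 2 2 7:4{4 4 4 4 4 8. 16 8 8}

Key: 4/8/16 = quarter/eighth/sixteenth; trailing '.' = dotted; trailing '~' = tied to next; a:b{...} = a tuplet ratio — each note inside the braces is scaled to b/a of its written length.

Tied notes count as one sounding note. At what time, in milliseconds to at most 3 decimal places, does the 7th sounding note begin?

note 7 onset = 6b = 3157.895ms

1. 0.0ms @ 0 + 526.316ms (1)
2. 526.316ms @ 1 + 526.316ms (1)
3. 1052.632ms @ 2 + 526.316ms (1)
4. 1578.947ms @ 3 + 526.316ms (1)
5. 2105.263ms @ 4 + 526.316ms (1)
6. 2631.579ms @ 5 + 526.316ms (1)
7. 3157.895ms @ 6 + 1052.632ms (2)
8. 4210.526ms @ 8 + 1052.632ms (2)
9. 5263.158ms @ 10 + 1052.632ms (2)
10. 6315.789ms @ 12 + 300.752ms (4/7)
11. 6616.541ms @ 88/7 + 300.752ms (4/7)
12. 6917.293ms @ 92/7 + 300.752ms (4/7)
13. 7218.045ms @ 96/7 + 300.752ms (4/7)
14. 7518.797ms @ 100/7 + 300.752ms (4/7)
15. 7819.549ms @ 104/7 + 225.564ms (3/7)
16. 8045.113ms @ 107/7 + 75.188ms (1/7)
17. 8120.301ms @ 108/7 + 150.376ms (2/7)
18. 8270.677ms @ 110/7 + 150.376ms (2/7)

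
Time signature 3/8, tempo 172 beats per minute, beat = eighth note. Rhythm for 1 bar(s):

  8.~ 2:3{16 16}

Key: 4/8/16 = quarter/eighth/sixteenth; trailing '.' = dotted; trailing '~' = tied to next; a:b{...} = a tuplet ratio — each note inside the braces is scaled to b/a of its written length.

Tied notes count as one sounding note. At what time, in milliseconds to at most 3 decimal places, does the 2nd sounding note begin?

1. 0.0ms @ 0 + 784.884ms (9/4)
2. 784.884ms @ 9/4 + 261.628ms (3/4)

note 2 onset = 9/4b = 784.884ms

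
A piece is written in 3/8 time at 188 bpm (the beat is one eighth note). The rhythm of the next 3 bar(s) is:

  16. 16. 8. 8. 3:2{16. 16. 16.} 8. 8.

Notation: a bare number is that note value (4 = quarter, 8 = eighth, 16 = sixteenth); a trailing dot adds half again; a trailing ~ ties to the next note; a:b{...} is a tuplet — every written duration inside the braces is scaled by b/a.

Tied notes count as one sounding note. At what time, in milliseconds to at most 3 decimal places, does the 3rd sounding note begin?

note 3 onset = 3/2b = 478.723ms

1. 0.0ms @ 0 + 239.362ms (3/4)
2. 239.362ms @ 3/4 + 239.362ms (3/4)
3. 478.723ms @ 3/2 + 478.723ms (3/2)
4. 957.447ms @ 3 + 478.723ms (3/2)
5. 1436.17ms @ 9/2 + 159.574ms (1/2)
6. 1595.745ms @ 5 + 159.574ms (1/2)
7. 1755.319ms @ 11/2 + 159.574ms (1/2)
8. 1914.894ms @ 6 + 478.723ms (3/2)
9. 2393.617ms @ 15/2 + 478.723ms (3/2)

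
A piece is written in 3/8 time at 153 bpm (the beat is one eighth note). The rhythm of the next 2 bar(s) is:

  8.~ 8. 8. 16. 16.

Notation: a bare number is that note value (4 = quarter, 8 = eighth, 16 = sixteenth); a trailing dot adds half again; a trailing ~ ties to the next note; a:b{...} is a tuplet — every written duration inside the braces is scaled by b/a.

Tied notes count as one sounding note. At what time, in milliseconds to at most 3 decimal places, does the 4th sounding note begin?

note 4 onset = 21/4b = 2058.824ms

1. 0.0ms @ 0 + 1176.471ms (3)
2. 1176.471ms @ 3 + 588.235ms (3/2)
3. 1764.706ms @ 9/2 + 294.118ms (3/4)
4. 2058.824ms @ 21/4 + 294.118ms (3/4)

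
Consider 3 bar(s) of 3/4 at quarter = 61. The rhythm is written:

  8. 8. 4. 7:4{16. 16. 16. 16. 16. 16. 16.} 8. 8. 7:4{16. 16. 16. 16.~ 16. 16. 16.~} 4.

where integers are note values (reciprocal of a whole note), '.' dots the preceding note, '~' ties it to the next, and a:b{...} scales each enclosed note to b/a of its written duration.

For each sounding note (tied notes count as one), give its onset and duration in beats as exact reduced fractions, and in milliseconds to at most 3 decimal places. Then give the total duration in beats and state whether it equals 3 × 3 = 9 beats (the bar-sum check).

1) 0.0ms=0b +737.705ms=3/4b
2) 737.705ms=3/4b +737.705ms=3/4b
3) 1475.41ms=3/2b +1475.41ms=3/2b
4) 2950.82ms=3b +210.773ms=3/14b
5) 3161.593ms=45/14b +210.773ms=3/14b
6) 3372.365ms=24/7b +210.773ms=3/14b
7) 3583.138ms=51/14b +210.773ms=3/14b
8) 3793.911ms=27/7b +210.773ms=3/14b
9) 4004.684ms=57/14b +210.773ms=3/14b
10) 4215.457ms=30/7b +210.773ms=3/14b
11) 4426.23ms=9/2b +737.705ms=3/4b
12) 5163.934ms=21/4b +737.705ms=3/4b
13) 5901.639ms=6b +210.773ms=3/14b
14) 6112.412ms=87/14b +210.773ms=3/14b
15) 6323.185ms=45/7b +210.773ms=3/14b
16) 6533.958ms=93/14b +421.546ms=3/7b
17) 6955.504ms=99/14b +210.773ms=3/14b
18) 7166.276ms=51/7b +1686.183ms=12/7b
Σ=9b of 9 (61bpm 3/4) — PASS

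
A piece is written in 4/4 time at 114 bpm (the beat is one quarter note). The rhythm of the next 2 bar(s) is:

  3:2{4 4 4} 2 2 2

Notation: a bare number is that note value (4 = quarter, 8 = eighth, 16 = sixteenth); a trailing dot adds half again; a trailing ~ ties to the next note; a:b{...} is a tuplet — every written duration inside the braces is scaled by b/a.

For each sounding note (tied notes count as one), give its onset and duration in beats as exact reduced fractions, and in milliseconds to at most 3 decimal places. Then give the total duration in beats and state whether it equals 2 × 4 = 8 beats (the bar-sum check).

1) 0.0ms=0b +350.877ms=2/3b
2) 350.877ms=2/3b +350.877ms=2/3b
3) 701.754ms=4/3b +350.877ms=2/3b
4) 1052.632ms=2b +1052.632ms=2b
5) 2105.263ms=4b +1052.632ms=2b
6) 3157.895ms=6b +1052.632ms=2b
Σ=8b of 8 (114bpm 4/4) — PASS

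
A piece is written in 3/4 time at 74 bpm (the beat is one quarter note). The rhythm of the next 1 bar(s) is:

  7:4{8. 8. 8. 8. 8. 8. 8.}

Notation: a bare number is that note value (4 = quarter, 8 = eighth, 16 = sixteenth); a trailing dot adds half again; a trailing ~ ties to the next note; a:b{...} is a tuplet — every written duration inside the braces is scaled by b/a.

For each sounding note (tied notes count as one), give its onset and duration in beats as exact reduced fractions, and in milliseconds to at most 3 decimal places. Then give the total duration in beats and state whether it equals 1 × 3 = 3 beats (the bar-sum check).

1) 0.0ms=0b +347.49ms=3/7b
2) 347.49ms=3/7b +347.49ms=3/7b
3) 694.981ms=6/7b +347.49ms=3/7b
4) 1042.471ms=9/7b +347.49ms=3/7b
5) 1389.961ms=12/7b +347.49ms=3/7b
6) 1737.452ms=15/7b +347.49ms=3/7b
7) 2084.942ms=18/7b +347.49ms=3/7b
Σ=3b of 3 (74bpm 3/4) — PASS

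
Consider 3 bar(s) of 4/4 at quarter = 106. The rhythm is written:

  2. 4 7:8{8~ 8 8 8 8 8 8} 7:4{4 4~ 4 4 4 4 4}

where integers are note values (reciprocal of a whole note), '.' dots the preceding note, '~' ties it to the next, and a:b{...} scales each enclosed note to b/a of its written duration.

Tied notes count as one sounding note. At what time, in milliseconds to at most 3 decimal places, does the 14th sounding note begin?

note 14 onset = 80/7b = 6469.003ms

1. 0.0ms @ 0 + 1698.113ms (3)
2. 1698.113ms @ 3 + 566.038ms (1)
3. 2264.151ms @ 4 + 646.9ms (8/7)
4. 2911.051ms @ 36/7 + 323.45ms (4/7)
5. 3234.501ms @ 40/7 + 323.45ms (4/7)
6. 3557.951ms @ 44/7 + 323.45ms (4/7)
7. 3881.402ms @ 48/7 + 323.45ms (4/7)
8. 4204.852ms @ 52/7 + 323.45ms (4/7)
9. 4528.302ms @ 8 + 323.45ms (4/7)
10. 4851.752ms @ 60/7 + 646.9ms (8/7)
11. 5498.652ms @ 68/7 + 323.45ms (4/7)
12. 5822.102ms @ 72/7 + 323.45ms (4/7)
13. 6145.553ms @ 76/7 + 323.45ms (4/7)
14. 6469.003ms @ 80/7 + 323.45ms (4/7)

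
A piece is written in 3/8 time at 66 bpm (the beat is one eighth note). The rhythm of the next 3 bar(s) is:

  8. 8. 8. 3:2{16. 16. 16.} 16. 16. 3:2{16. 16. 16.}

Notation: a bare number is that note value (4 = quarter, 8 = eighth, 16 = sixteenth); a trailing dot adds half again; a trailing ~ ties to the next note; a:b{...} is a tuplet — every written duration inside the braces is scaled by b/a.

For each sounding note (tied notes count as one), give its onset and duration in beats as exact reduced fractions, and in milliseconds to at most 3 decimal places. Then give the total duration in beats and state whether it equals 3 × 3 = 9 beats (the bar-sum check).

1) 0.0ms=0b +1363.636ms=3/2b
2) 1363.636ms=3/2b +1363.636ms=3/2b
3) 2727.273ms=3b +1363.636ms=3/2b
4) 4090.909ms=9/2b +454.545ms=1/2b
5) 4545.455ms=5b +454.545ms=1/2b
6) 5000.0ms=11/2b +454.545ms=1/2b
7) 5454.545ms=6b +681.818ms=3/4b
8) 6136.364ms=27/4b +681.818ms=3/4b
9) 6818.182ms=15/2b +454.545ms=1/2b
10) 7272.727ms=8b +454.545ms=1/2b
11) 7727.273ms=17/2b +454.545ms=1/2b
Σ=9b of 9 (66bpm 3/8) — PASS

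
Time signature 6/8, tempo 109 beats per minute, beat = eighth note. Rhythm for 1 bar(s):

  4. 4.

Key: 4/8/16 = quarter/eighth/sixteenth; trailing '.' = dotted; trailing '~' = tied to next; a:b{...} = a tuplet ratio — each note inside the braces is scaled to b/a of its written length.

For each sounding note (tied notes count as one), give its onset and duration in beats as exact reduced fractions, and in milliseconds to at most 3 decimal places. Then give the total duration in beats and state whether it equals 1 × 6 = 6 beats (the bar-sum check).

1) 0.0ms=0b +1651.376ms=3b
2) 1651.376ms=3b +1651.376ms=3b
Σ=6b of 6 (109bpm 6/8) — PASS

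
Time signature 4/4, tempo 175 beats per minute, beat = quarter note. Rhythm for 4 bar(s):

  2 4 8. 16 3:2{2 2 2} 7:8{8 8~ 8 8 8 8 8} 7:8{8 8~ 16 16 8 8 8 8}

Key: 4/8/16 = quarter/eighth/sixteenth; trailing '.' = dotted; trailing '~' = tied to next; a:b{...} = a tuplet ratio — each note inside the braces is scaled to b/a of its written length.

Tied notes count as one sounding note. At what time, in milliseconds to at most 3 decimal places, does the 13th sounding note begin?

1. 0.0ms @ 0 + 685.714ms (2)
2. 685.714ms @ 2 + 342.857ms (1)
3. 1028.571ms @ 3 + 257.143ms (3/4)
4. 1285.714ms @ 15/4 + 85.714ms (1/4)
5. 1371.429ms @ 4 + 457.143ms (4/3)
6. 1828.571ms @ 16/3 + 457.143ms (4/3)
7. 2285.714ms @ 20/3 + 457.143ms (4/3)
8. 2742.857ms @ 8 + 195.918ms (4/7)
9. 2938.776ms @ 60/7 + 391.837ms (8/7)
10. 3330.612ms @ 68/7 + 195.918ms (4/7)
11. 3526.531ms @ 72/7 + 195.918ms (4/7)
12. 3722.449ms @ 76/7 + 195.918ms (4/7)
13. 3918.367ms @ 80/7 + 195.918ms (4/7)
14. 4114.286ms @ 12 + 195.918ms (4/7)
15. 4310.204ms @ 88/7 + 293.878ms (6/7)
16. 4604.082ms @ 94/7 + 97.959ms (2/7)
17. 4702.041ms @ 96/7 + 195.918ms (4/7)
18. 4897.959ms @ 100/7 + 195.918ms (4/7)
19. 5093.878ms @ 104/7 + 195.918ms (4/7)
20. 5289.796ms @ 108/7 + 195.918ms (4/7)

note 13 onset = 80/7b = 3918.367ms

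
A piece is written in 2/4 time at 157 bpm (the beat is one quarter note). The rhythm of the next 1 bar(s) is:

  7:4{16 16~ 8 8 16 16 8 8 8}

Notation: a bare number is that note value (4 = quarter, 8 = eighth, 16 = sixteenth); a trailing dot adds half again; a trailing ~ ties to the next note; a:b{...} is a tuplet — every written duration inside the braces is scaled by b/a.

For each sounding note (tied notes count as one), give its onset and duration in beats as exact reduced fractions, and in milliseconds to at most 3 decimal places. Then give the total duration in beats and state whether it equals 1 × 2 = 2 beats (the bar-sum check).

1) 0.0ms=0b +54.595ms=1/7b
2) 54.595ms=1/7b +163.785ms=3/7b
3) 218.38ms=4/7b +109.19ms=2/7b
4) 327.571ms=6/7b +54.595ms=1/7b
5) 382.166ms=1b +54.595ms=1/7b
6) 436.761ms=8/7b +109.19ms=2/7b
7) 545.951ms=10/7b +109.19ms=2/7b
8) 655.141ms=12/7b +109.19ms=2/7b
Σ=2b of 2 (157bpm 2/4) — PASS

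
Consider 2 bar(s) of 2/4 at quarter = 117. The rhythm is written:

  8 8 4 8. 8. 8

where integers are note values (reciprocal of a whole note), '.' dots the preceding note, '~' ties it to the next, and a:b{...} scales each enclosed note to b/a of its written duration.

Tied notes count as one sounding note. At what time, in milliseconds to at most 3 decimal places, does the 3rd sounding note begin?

1. 0.0ms @ 0 + 256.41ms (1/2)
2. 256.41ms @ 1/2 + 256.41ms (1/2)
3. 512.821ms @ 1 + 512.821ms (1)
4. 1025.641ms @ 2 + 384.615ms (3/4)
5. 1410.256ms @ 11/4 + 384.615ms (3/4)
6. 1794.872ms @ 7/2 + 256.41ms (1/2)

note 3 onset = 1b = 512.821ms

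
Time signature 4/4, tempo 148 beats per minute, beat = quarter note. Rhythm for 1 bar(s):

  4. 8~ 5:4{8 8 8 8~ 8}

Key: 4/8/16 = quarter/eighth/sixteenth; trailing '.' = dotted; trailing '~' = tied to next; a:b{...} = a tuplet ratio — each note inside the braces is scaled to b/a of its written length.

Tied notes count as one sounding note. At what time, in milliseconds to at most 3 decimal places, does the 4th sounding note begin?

note 4 onset = 14/5b = 1135.135ms

1. 0.0ms @ 0 + 608.108ms (3/2)
2. 608.108ms @ 3/2 + 364.865ms (9/10)
3. 972.973ms @ 12/5 + 162.162ms (2/5)
4. 1135.135ms @ 14/5 + 162.162ms (2/5)
5. 1297.297ms @ 16/5 + 324.324ms (4/5)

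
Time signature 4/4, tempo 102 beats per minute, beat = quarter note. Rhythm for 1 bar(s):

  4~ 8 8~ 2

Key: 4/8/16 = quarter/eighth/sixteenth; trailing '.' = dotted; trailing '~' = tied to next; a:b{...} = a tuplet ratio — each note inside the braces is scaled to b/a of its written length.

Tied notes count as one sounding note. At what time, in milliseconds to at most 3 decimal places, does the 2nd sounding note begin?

note 2 onset = 3/2b = 882.353ms

1. 0.0ms @ 0 + 882.353ms (3/2)
2. 882.353ms @ 3/2 + 1470.588ms (5/2)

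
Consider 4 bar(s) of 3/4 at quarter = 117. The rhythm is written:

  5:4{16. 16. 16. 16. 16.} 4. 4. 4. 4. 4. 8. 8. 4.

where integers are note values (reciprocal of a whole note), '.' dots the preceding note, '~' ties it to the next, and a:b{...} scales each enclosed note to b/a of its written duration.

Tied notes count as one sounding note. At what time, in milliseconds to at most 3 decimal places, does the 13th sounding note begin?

note 13 onset = 21/2b = 5384.615ms

1. 0.0ms @ 0 + 153.846ms (3/10)
2. 153.846ms @ 3/10 + 153.846ms (3/10)
3. 307.692ms @ 3/5 + 153.846ms (3/10)
4. 461.538ms @ 9/10 + 153.846ms (3/10)
5. 615.385ms @ 6/5 + 153.846ms (3/10)
6. 769.231ms @ 3/2 + 769.231ms (3/2)
7. 1538.462ms @ 3 + 769.231ms (3/2)
8. 2307.692ms @ 9/2 + 769.231ms (3/2)
9. 3076.923ms @ 6 + 769.231ms (3/2)
10. 3846.154ms @ 15/2 + 769.231ms (3/2)
11. 4615.385ms @ 9 + 384.615ms (3/4)
12. 5000.0ms @ 39/4 + 384.615ms (3/4)
13. 5384.615ms @ 21/2 + 769.231ms (3/2)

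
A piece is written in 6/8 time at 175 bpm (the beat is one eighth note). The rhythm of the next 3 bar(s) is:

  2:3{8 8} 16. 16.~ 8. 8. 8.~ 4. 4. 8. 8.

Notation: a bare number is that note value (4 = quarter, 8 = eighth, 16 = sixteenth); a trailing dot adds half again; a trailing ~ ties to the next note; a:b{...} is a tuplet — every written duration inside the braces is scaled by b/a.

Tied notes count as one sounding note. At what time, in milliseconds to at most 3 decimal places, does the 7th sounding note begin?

note 7 onset = 12b = 4114.286ms

1. 0.0ms @ 0 + 514.286ms (3/2)
2. 514.286ms @ 3/2 + 514.286ms (3/2)
3. 1028.571ms @ 3 + 257.143ms (3/4)
4. 1285.714ms @ 15/4 + 771.429ms (9/4)
5. 2057.143ms @ 6 + 514.286ms (3/2)
6. 2571.429ms @ 15/2 + 1542.857ms (9/2)
7. 4114.286ms @ 12 + 1028.571ms (3)
8. 5142.857ms @ 15 + 514.286ms (3/2)
9. 5657.143ms @ 33/2 + 514.286ms (3/2)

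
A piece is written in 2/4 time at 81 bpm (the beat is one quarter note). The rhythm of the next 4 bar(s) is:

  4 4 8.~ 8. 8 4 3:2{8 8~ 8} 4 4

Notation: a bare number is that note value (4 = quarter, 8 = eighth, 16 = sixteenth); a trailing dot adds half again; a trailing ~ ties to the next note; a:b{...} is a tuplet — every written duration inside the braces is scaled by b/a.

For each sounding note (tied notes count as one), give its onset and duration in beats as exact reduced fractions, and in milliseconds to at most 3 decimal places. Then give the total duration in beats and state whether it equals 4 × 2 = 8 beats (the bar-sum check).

1) 0.0ms=0b +740.741ms=1b
2) 740.741ms=1b +740.741ms=1b
3) 1481.481ms=2b +1111.111ms=3/2b
4) 2592.593ms=7/2b +370.37ms=1/2b
5) 2962.963ms=4b +740.741ms=1b
6) 3703.704ms=5b +246.914ms=1/3b
7) 3950.617ms=16/3b +493.827ms=2/3b
8) 4444.444ms=6b +740.741ms=1b
9) 5185.185ms=7b +740.741ms=1b
Σ=8b of 8 (81bpm 2/4) — PASS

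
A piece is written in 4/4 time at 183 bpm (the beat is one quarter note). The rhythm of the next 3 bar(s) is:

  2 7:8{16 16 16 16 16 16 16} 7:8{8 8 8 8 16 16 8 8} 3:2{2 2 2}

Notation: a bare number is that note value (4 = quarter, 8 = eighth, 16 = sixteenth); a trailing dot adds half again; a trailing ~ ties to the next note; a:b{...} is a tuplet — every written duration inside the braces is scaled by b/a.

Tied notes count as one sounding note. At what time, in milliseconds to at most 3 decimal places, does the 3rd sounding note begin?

1. 0.0ms @ 0 + 655.738ms (2)
2. 655.738ms @ 2 + 93.677ms (2/7)
3. 749.415ms @ 16/7 + 93.677ms (2/7)
4. 843.091ms @ 18/7 + 93.677ms (2/7)
5. 936.768ms @ 20/7 + 93.677ms (2/7)
6. 1030.445ms @ 22/7 + 93.677ms (2/7)
7. 1124.122ms @ 24/7 + 93.677ms (2/7)
8. 1217.799ms @ 26/7 + 93.677ms (2/7)
9. 1311.475ms @ 4 + 187.354ms (4/7)
10. 1498.829ms @ 32/7 + 187.354ms (4/7)
11. 1686.183ms @ 36/7 + 187.354ms (4/7)
12. 1873.536ms @ 40/7 + 187.354ms (4/7)
13. 2060.89ms @ 44/7 + 93.677ms (2/7)
14. 2154.567ms @ 46/7 + 93.677ms (2/7)
15. 2248.244ms @ 48/7 + 187.354ms (4/7)
16. 2435.597ms @ 52/7 + 187.354ms (4/7)
17. 2622.951ms @ 8 + 437.158ms (4/3)
18. 3060.109ms @ 28/3 + 437.158ms (4/3)
19. 3497.268ms @ 32/3 + 437.158ms (4/3)

note 3 onset = 16/7b = 749.415ms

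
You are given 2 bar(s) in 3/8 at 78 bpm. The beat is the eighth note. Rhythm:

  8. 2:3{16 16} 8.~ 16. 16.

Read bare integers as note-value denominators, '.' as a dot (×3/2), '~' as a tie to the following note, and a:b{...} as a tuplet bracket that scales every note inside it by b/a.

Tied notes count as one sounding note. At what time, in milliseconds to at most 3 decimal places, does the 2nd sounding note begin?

note 2 onset = 3/2b = 1153.846ms

1. 0.0ms @ 0 + 1153.846ms (3/2)
2. 1153.846ms @ 3/2 + 576.923ms (3/4)
3. 1730.769ms @ 9/4 + 576.923ms (3/4)
4. 2307.692ms @ 3 + 1730.769ms (9/4)
5. 4038.462ms @ 21/4 + 576.923ms (3/4)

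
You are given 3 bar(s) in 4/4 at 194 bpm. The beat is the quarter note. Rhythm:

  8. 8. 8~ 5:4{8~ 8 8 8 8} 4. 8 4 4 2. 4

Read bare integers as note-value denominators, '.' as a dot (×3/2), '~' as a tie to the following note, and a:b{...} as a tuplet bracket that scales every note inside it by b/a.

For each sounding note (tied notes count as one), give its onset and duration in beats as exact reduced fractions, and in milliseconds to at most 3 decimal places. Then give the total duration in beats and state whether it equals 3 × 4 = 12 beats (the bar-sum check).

1) 0.0ms=0b +231.959ms=3/4b
2) 231.959ms=3/4b +231.959ms=3/4b
3) 463.918ms=3/2b +402.062ms=13/10b
4) 865.979ms=14/5b +123.711ms=2/5b
5) 989.691ms=16/5b +123.711ms=2/5b
6) 1113.402ms=18/5b +123.711ms=2/5b
7) 1237.113ms=4b +463.918ms=3/2b
8) 1701.031ms=11/2b +154.639ms=1/2b
9) 1855.67ms=6b +309.278ms=1b
10) 2164.948ms=7b +309.278ms=1b
11) 2474.227ms=8b +927.835ms=3b
12) 3402.062ms=11b +309.278ms=1b
Σ=12b of 12 (194bpm 4/4) — PASS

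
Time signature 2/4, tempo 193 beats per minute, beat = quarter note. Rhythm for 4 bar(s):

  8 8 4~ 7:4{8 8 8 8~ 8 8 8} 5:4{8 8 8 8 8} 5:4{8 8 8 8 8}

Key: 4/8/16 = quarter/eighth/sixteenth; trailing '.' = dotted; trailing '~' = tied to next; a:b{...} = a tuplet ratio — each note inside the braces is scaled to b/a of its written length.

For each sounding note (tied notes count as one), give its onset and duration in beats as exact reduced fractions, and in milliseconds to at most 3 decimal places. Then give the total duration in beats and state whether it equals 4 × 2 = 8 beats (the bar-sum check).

1) 0.0ms=0b +155.44ms=1/2b
2) 155.44ms=1/2b +155.44ms=1/2b
3) 310.881ms=1b +399.704ms=9/7b
4) 710.585ms=16/7b +88.823ms=2/7b
5) 799.408ms=18/7b +88.823ms=2/7b
6) 888.231ms=20/7b +177.646ms=4/7b
7) 1065.877ms=24/7b +88.823ms=2/7b
8) 1154.7ms=26/7b +88.823ms=2/7b
9) 1243.523ms=4b +124.352ms=2/5b
10) 1367.876ms=22/5b +124.352ms=2/5b
11) 1492.228ms=24/5b +124.352ms=2/5b
12) 1616.58ms=26/5b +124.352ms=2/5b
13) 1740.933ms=28/5b +124.352ms=2/5b
14) 1865.285ms=6b +124.352ms=2/5b
15) 1989.637ms=32/5b +124.352ms=2/5b
16) 2113.99ms=34/5b +124.352ms=2/5b
17) 2238.342ms=36/5b +124.352ms=2/5b
18) 2362.694ms=38/5b +124.352ms=2/5b
Σ=8b of 8 (193bpm 2/4) — PASS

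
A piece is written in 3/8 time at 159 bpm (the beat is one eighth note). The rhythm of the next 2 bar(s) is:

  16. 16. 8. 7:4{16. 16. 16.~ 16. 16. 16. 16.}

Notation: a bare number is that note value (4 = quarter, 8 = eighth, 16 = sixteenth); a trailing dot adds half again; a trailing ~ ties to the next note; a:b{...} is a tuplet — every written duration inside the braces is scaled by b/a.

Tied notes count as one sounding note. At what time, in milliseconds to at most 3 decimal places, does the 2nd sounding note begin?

note 2 onset = 3/4b = 283.019ms

1. 0.0ms @ 0 + 283.019ms (3/4)
2. 283.019ms @ 3/4 + 283.019ms (3/4)
3. 566.038ms @ 3/2 + 566.038ms (3/2)
4. 1132.075ms @ 3 + 161.725ms (3/7)
5. 1293.801ms @ 24/7 + 161.725ms (3/7)
6. 1455.526ms @ 27/7 + 323.45ms (6/7)
7. 1778.976ms @ 33/7 + 161.725ms (3/7)
8. 1940.701ms @ 36/7 + 161.725ms (3/7)
9. 2102.426ms @ 39/7 + 161.725ms (3/7)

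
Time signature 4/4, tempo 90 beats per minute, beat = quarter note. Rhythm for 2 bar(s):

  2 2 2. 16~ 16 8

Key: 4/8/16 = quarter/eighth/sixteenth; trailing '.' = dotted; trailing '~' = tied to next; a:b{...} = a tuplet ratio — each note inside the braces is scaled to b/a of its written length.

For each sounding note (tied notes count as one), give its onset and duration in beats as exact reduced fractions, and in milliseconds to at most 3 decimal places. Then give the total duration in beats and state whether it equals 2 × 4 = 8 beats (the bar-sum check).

1) 0.0ms=0b +1333.333ms=2b
2) 1333.333ms=2b +1333.333ms=2b
3) 2666.667ms=4b +2000.0ms=3b
4) 4666.667ms=7b +333.333ms=1/2b
5) 5000.0ms=15/2b +333.333ms=1/2b
Σ=8b of 8 (90bpm 4/4) — PASS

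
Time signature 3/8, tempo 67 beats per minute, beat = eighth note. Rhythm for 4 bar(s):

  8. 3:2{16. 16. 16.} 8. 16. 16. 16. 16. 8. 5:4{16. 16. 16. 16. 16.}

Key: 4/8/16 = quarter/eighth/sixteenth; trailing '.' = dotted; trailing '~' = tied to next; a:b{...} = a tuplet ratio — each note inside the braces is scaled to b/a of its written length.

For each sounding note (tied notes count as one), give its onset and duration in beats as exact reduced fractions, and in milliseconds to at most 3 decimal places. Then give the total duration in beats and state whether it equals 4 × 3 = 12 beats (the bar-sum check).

1) 0.0ms=0b +1343.284ms=3/2b
2) 1343.284ms=3/2b +447.761ms=1/2b
3) 1791.045ms=2b +447.761ms=1/2b
4) 2238.806ms=5/2b +447.761ms=1/2b
5) 2686.567ms=3b +1343.284ms=3/2b
6) 4029.851ms=9/2b +671.642ms=3/4b
7) 4701.493ms=21/4b +671.642ms=3/4b
8) 5373.134ms=6b +671.642ms=3/4b
9) 6044.776ms=27/4b +671.642ms=3/4b
10) 6716.418ms=15/2b +1343.284ms=3/2b
11) 8059.701ms=9b +537.313ms=3/5b
12) 8597.015ms=48/5b +537.313ms=3/5b
13) 9134.328ms=51/5b +537.313ms=3/5b
14) 9671.642ms=54/5b +537.313ms=3/5b
15) 10208.955ms=57/5b +537.313ms=3/5b
Σ=12b of 12 (67bpm 3/8) — PASS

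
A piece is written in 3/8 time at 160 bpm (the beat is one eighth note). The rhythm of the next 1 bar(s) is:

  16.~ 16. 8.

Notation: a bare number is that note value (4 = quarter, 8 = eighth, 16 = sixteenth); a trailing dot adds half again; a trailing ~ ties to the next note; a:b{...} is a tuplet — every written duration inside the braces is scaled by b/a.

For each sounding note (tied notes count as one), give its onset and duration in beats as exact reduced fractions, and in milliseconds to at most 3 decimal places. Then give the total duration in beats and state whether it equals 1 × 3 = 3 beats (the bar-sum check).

1) 0.0ms=0b +562.5ms=3/2b
2) 562.5ms=3/2b +562.5ms=3/2b
Σ=3b of 3 (160bpm 3/8) — PASS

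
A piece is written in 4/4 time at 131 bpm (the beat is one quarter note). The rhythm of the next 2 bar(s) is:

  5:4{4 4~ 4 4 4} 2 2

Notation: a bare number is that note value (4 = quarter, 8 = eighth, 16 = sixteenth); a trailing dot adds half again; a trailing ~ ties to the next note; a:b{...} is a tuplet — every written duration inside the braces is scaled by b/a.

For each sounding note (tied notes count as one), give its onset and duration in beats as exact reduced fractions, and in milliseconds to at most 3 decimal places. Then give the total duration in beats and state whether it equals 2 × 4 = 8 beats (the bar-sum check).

1) 0.0ms=0b +366.412ms=4/5b
2) 366.412ms=4/5b +732.824ms=8/5b
3) 1099.237ms=12/5b +366.412ms=4/5b
4) 1465.649ms=16/5b +366.412ms=4/5b
5) 1832.061ms=4b +916.031ms=2b
6) 2748.092ms=6b +916.031ms=2b
Σ=8b of 8 (131bpm 4/4) — PASS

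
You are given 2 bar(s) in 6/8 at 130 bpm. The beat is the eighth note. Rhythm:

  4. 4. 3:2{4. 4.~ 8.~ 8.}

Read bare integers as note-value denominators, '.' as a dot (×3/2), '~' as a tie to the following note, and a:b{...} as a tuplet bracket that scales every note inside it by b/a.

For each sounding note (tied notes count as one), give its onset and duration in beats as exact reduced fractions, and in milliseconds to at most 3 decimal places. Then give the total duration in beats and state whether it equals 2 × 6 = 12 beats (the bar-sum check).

1) 0.0ms=0b +1384.615ms=3b
2) 1384.615ms=3b +1384.615ms=3b
3) 2769.231ms=6b +923.077ms=2b
4) 3692.308ms=8b +1846.154ms=4b
Σ=12b of 12 (130bpm 6/8) — PASS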